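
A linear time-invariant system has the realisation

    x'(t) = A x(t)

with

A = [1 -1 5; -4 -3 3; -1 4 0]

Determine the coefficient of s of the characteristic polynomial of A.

-14

Expand det(sI - A) for the 3×3 matrix.
p(s) = s^3 + 2s^2 - 14s + 104.
(Check: constant term = det(-A) = (-1)^3 det A = 104; coefficient of s^2 = -tr A = 2.)
The coefficient of s is -14.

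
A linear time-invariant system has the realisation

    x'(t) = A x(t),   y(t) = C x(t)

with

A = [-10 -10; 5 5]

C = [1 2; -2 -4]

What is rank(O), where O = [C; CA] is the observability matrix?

1

CA = [[0, 0], [0, 0]]
Observability matrix O = [C; CA] = [[1, 2], [-2, -4], [0, 0], [0, 0]]
Every row of O is a scalar multiple of row 1 = [1, 2] (multipliers 1, -2, 0, 0), so the rows span a one-dimensional space.
O ≠ 0, hence rank(O) = 1.
rank(O) = 1 < n = 2, so the pair (A, C) is not completely observable.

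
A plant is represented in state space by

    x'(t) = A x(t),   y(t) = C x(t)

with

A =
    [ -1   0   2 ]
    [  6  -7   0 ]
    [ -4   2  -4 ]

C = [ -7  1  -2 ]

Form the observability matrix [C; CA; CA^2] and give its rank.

2

CA = [[21, -11, -6]]
CA^2 = [[-63, 65, 66]]
Observability matrix O = [C; CA; CA^2] = [[-7, 1, -2], [21, -11, -6], [-63, 65, 66]]
The columns c1, c2, c3 of O are linearly dependent: -c1 - 3·c2 + 2·c3 = 0 (check each entry), so rank(O) ≤ 2.
The 2×2 minor from rows 1, 2, columns 1, 2 is (-7)·(-11) - 1·21 = 77 - 21 = 56 ≠ 0, so rank(O) = 2.
rank(O) = 2 < n = 3, so the pair (A, C) is not completely observable.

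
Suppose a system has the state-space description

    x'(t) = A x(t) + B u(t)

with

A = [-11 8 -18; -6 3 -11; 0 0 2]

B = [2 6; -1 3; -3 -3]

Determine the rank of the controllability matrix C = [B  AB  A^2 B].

2

AB = [[24, 12], [18, 6], [-6, -6]]
A^2B = [[-12, 24], [-24, 12], [-12, -12]]
Controllability matrix C = [B  AB  A^2B] = [[2, 6, 24, 12, -12, 24], [-1, 3, 18, 6, -24, 12], [-3, -3, -6, -6, -12, -12]]
The rows r1, r2, r3 of C are linearly dependent: r1 - r2 + r3 = 0 (check each entry), so rank(C) ≤ 2.
The 2×2 minor from rows 1, 2, columns 1, 2 is 2·3 - 6·(-1) = 6 - (-6) = 12 ≠ 0, so rank(C) = 2.
rank(C) = 2 < n = 3, so the pair (A, B) is not completely controllable.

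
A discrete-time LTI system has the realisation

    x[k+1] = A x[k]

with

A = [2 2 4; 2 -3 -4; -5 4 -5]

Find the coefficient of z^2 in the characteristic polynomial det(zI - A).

Expand det(zI - A) for the 3×3 matrix.
p(z) = z^3 + 6z^2 + 31z - 94.
(Check: constant term = det(-A) = (-1)^3 det A = -94; coefficient of z^2 = -tr A = 6.)
The coefficient of z^2 is 6.

6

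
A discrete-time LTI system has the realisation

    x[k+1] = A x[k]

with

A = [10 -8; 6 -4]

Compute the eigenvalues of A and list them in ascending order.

2, 4

det(zI - A) = z^2 - (tr A)z + det A, with tr A = 10 + (-4) = 6 and det A = 10·(-4) - (-8)·6 = -40 - (-48) = 8.
So p(z) = det(zI - A) = z^2 - 6z + 8.
Factor z^2 - 6z + 8: two numbers with sum 6 and product 8 are 4 and 2, so z^2 - 6z + 8 = (z - 4)(z - 2).
Hence p(z) = (z - 4) (z - 2), with roots 2, 4.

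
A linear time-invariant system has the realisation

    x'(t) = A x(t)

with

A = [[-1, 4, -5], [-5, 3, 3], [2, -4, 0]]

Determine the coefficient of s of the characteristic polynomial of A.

39

Expand det(sI - A) for the 3×3 matrix.
p(s) = s^3 - 2s^2 + 39s + 58.
(Check: constant term = det(-A) = (-1)^3 det A = 58; coefficient of s^2 = -tr A = -2.)
The coefficient of s is 39.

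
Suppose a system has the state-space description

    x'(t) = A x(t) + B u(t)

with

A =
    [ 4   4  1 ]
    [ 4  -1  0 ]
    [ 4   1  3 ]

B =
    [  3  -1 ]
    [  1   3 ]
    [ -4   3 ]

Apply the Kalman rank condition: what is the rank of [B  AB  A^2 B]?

AB = [[12, 11], [11, -7], [1, 8]]
A^2B = [[93, 24], [37, 51], [62, 61]]
Controllability matrix C = [B  AB  A^2B] = [[3, -1, 12, 11, 93, 24], [1, 3, 11, -7, 37, 51], [-4, 3, 1, 8, 62, 61]]
Take the 3×3 submatrix of C formed by columns 1, 2, 3: [[3, -1, 12], [1, 3, 11], [-4, 3, 1]]. Its determinant is 3·(3·1 - 11·3) - (-1)·(1·1 - 11·(-4)) + 12·(1·3 - 3·(-4)) = 3·(-30) - (-1)·45 + 12·15 = 135 ≠ 0.
So rank(C) ≥ 3; since C has 3 rows, rank(C) = 3.
rank(C) = 3 = n, so the pair (A, B) is completely controllable.

3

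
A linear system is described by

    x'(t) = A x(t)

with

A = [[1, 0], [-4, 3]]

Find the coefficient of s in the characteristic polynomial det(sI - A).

-4

For a 2×2 matrix, det(sI - A) = s^2 - (tr A)s + det A.
tr A = 4, det A = 3.
So p(s) = s^2 - 4s + 3.
The coefficient of s is -4.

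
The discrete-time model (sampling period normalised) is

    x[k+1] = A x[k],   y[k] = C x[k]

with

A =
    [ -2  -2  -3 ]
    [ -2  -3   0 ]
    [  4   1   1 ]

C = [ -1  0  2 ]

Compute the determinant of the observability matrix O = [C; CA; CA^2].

CA = [[10, 4, 5]]
CA^2 = [[-8, -27, -25]]
Observability matrix O = [C; CA; CA^2] = [[-1, 0, 2], [10, 4, 5], [-8, -27, -25]]
Expanding along the first row, det(O) = (-1)·(4·(-25) - 5·(-27)) - 0·(10·(-25) - 5·(-8)) + 2·(10·(-27) - 4·(-8)) = (-1)·35 - 0·(-210) + 2·(-238) = -511
Since det(O) ≠ 0, rank(O) = 3 and the system is completely observable.

-511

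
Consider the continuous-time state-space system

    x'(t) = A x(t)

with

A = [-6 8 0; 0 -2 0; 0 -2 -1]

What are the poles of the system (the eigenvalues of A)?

-6, -2, -1

det(sI - A) = s^3 - (tr A)s^2 + (M11 + M22 + M33)s - det A, where Mii is the 2×2 principal minor of A obtained by deleting row i and column i.
tr A = (-6) + (-2) + (-1) = -9; M11 = (-2)·(-1) - 0·(-2) = 2 - 0 = 2; M22 = (-6)·(-1) - 0·0 = 6 - 0 = 6; M33 = (-6)·(-2) - 8·0 = 12 - 0 = 12; sum of minors = 20.
det A = (-6)·((-2)·(-1) - 0·(-2)) - 8·(0·(-1) - 0·0) + 0·(0·(-2) - (-2)·0) = (-6)·2 - 8·0 + 0·0 = -12.
So p(s) = det(sI - A) = s^3 + 9s^2 + 20s + 12.
Rational-root test: any integer root divides 12. Testing small divisors, s = -1 works: p(-1) = -1 + 9 + (-20) + 12 = 0, so (s + 1) is a factor.
Dividing, p(s) = (s + 1)(s^2 + 8s + 12).
Factor s^2 + 8s + 12: two numbers with sum -8 and product 12 are -2 and -6, so s^2 + 8s + 12 = (s + 2)(s + 6).
Hence p(s) = (s + 1) (s + 2) (s + 6), with roots -6, -2, -1.
All eigenvalues have negative real part, so the system is asymptotically stable.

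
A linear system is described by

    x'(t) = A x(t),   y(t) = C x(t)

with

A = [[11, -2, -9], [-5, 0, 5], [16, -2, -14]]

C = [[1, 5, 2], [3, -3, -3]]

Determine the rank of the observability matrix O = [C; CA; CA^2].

2

CA = [[18, -6, -12], [0, 0, 0]]
CA^2 = [[36, -12, -24], [0, 0, 0]]
Observability matrix O = [C; CA; CA^2] = [[1, 5, 2], [3, -3, -3], [18, -6, -12], [0, 0, 0], [36, -12, -24], [0, 0, 0]]
The columns c1, c2, c3 of O are linearly dependent: c1 - c2 + 2·c3 = 0 (check each entry), so rank(O) ≤ 2.
The 2×2 minor from rows 1, 2, columns 1, 2 is 1·(-3) - 5·3 = -3 - 15 = -18 ≠ 0, so rank(O) = 2.
rank(O) = 2 < n = 3, so the pair (A, C) is not completely observable.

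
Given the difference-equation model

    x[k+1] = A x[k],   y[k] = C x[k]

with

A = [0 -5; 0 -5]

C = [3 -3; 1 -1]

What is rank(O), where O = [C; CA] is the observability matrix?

1

CA = [[0, 0], [0, 0]]
Observability matrix O = [C; CA] = [[3, -3], [1, -1], [0, 0], [0, 0]]
Every row of O is a scalar multiple of row 1 = [3, -3] (multipliers 1, 1/3, 0, 0), so the rows span a one-dimensional space.
O ≠ 0, hence rank(O) = 1.
rank(O) = 1 < n = 2, so the pair (A, C) is not completely observable.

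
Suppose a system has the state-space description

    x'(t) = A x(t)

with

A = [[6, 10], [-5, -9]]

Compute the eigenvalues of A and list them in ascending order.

det(sI - A) = s^2 - (tr A)s + det A, with tr A = 6 + (-9) = -3 and det A = 6·(-9) - 10·(-5) = -54 - (-50) = -4.
So p(s) = det(sI - A) = s^2 + 3s - 4.
Factor s^2 + 3s - 4: two numbers with sum -3 and product -4 are 1 and -4, so s^2 + 3s - 4 = (s - 1)(s + 4).
Hence p(s) = (s - 1) (s + 4), with roots -4, 1.
At least one eigenvalue has non-negative real part, so the system is not asymptotically stable.

-4, 1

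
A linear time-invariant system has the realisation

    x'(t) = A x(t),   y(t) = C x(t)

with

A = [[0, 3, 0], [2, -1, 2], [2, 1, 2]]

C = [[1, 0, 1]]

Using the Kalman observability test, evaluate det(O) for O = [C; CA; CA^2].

0

CA = [[2, 4, 2]]
CA^2 = [[12, 4, 12]]
Observability matrix O = [C; CA; CA^2] = [[1, 0, 1], [2, 4, 2], [12, 4, 12]]
Expanding along the first row, det(O) = 1·(4·12 - 2·4) - 0·(2·12 - 2·12) + 1·(2·4 - 4·12) = 1·40 - 0·0 + 1·(-40) = 0
Since det(O) = 0, rank(O) < 3 and the system is not completely observable.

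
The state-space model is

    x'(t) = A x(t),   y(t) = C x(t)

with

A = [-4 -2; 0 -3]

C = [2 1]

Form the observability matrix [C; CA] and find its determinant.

-6

CA = [[-8, -7]]
Observability matrix O = [C; CA] = [[2, 1], [-8, -7]]
det(O) = 2·(-7) - 1·(-8) = -14 - (-8) = -6
Since det(O) ≠ 0, rank(O) = 2 and the system is completely observable.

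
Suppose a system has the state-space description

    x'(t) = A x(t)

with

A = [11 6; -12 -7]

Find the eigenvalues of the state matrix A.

det(sI - A) = s^2 - (tr A)s + det A, with tr A = 11 + (-7) = 4 and det A = 11·(-7) - 6·(-12) = -77 - (-72) = -5.
So p(s) = det(sI - A) = s^2 - 4s - 5.
Factor s^2 - 4s - 5: two numbers with sum 4 and product -5 are 5 and -1, so s^2 - 4s - 5 = (s - 5)(s + 1).
Hence p(s) = (s - 5) (s + 1), with roots -1, 5.
At least one eigenvalue has non-negative real part, so the system is not asymptotically stable.

-1, 5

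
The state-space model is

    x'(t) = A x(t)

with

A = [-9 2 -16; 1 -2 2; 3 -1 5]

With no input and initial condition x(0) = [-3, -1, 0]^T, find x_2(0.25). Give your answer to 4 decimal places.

-1.0090

det(sI - A) = s^3 - (tr A)s^2 + (M11 + M22 + M33)s - det A, where Mii is the 2×2 principal minor of A obtained by deleting row i and column i.
tr A = (-9) + (-2) + 5 = -6; M11 = (-2)·5 - 2·(-1) = -10 - (-2) = -8; M22 = (-9)·5 - (-16)·3 = -45 - (-48) = 3; M33 = (-9)·(-2) - 2·1 = 18 - 2 = 16; sum of minors = 11.
det A = (-9)·((-2)·5 - 2·(-1)) - 2·(1·5 - 2·3) + (-16)·(1·(-1) - (-2)·3) = (-9)·(-8) - 2·(-1) + (-16)·5 = -6.
So p(s) = det(sI - A) = s^3 + 6s^2 + 11s + 6.
Rational-root test: any integer root divides 6. Testing small divisors, s = -1 works: p(-1) = -1 + 6 + (-11) + 6 = 0, so (s + 1) is a factor.
Dividing, p(s) = (s + 1)(s^2 + 5s + 6).
Factor s^2 + 5s + 6: two numbers with sum -5 and product 6 are -2 and -3, so s^2 + 5s + 6 = (s + 2)(s + 3).
Hence p(s) = (s + 1) (s + 2) (s + 3), with roots -3, -2, -1.
The eigenvalues -3, -2, -1 are distinct and real, so A is diagonalisable and x(t) = e^{At} x(0) = V diag(e^{λ_i t}) V^{-1} x(0), where the columns of V are the eigenvectors.
λ = -3: A - (-3)I = [[-6, 2, -16], [1, 1, 2], [3, -1, 8]]. v must be orthogonal to every row; (row 1) × (row 2) = [20, -4, -8], so take v_1 = [5, -1, -2]^T.
λ = -2: A - (-2)I = [[-7, 2, -16], [1, 0, 2], [3, -1, 7]]. v must be orthogonal to every row; (row 1) × (row 2) = [4, -2, -2], so take v_2 = [-2, 1, 1]^T.
λ = -1: A - (-1)I = [[-8, 2, -16], [1, -1, 2], [3, -1, 6]]. v must be orthogonal to every row; (row 1) × (row 2) = [-12, 0, 6], so take v_3 = [-2, 0, 1]^T.
V = [v_1 v_2 v_3] = [[5, -2, -2], [-1, 1, 0], [-2, 1, 1]] has det V = 1, so V^{-1} = adj(V)/det V = [[1, 0, 2], [1, 1, 2], [1, -1, 3]].
Modal coordinates z(0) = V^{-1} x(0): 1·(-3) + 0·(-1) + 2·0 = -3; 1·(-3) + 1·(-1) + 2·0 = -4; 1·(-3) + (-1)·(-1) + 3·0 = -2; so z(0) = [-3, -4, -2]^T.
x_2(t) = Σ_i (v_i)_2 · z_i(0) · e^{λ_i t} (row 2 of V times the modal terms).
x_2(0.25) = (-1)·(-3)·e^{-3·0.25} + 1·(-4)·e^{-2·0.25} + 0·(-2)·e^{-1·0.25} = 3·0.472367 + (-4)·0.606531 + 0·0.778801 = -1.0090.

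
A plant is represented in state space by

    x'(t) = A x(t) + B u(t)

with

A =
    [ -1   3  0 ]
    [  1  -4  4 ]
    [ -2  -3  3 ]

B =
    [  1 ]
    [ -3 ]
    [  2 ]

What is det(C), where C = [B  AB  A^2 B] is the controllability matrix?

-4491

AB = [[-10], [21], [13]]
A^2B = [[73], [-42], [-4]]
Controllability matrix C = [B  AB  A^2B] = [[1, -10, 73], [-3, 21, -42], [2, 13, -4]]
Expanding along the first row, det(C) = 1·(21·(-4) - (-42)·13) - (-10)·((-3)·(-4) - (-42)·2) + 73·((-3)·13 - 21·2) = 1·462 - (-10)·96 + 73·(-81) = -4491
Since det(C) ≠ 0, rank(C) = 3 and the system is completely controllable.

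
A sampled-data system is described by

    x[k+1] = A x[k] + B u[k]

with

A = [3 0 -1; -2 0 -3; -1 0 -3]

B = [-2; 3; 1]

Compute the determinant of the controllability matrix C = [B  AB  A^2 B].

AB = [[-7], [1], [-1]]
A^2B = [[-20], [17], [10]]
Controllability matrix C = [B  AB  A^2B] = [[-2, -7, -20], [3, 1, 17], [1, -1, 10]]
Expanding along the first row, det(C) = (-2)·(1·10 - 17·(-1)) - (-7)·(3·10 - 17·1) + (-20)·(3·(-1) - 1·1) = (-2)·27 - (-7)·13 + (-20)·(-4) = 117
Since det(C) ≠ 0, rank(C) = 3 and the system is completely controllable.

117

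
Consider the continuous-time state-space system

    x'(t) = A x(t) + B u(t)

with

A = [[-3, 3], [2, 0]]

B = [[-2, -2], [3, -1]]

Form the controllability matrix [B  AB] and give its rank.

AB = [[15, 3], [-4, -4]]
Controllability matrix C = [B  AB] = [[-2, -2, 15, 3], [3, -1, -4, -4]]
Take the 2×2 submatrix of C formed by columns 1, 2: [[-2, -2], [3, -1]]. Its determinant is (-2)·(-1) - (-2)·3 = 2 - (-6) = 8 ≠ 0.
So rank(C) ≥ 2; since C has 2 rows, rank(C) = 2.
rank(C) = 2 = n, so the pair (A, B) is completely controllable.

2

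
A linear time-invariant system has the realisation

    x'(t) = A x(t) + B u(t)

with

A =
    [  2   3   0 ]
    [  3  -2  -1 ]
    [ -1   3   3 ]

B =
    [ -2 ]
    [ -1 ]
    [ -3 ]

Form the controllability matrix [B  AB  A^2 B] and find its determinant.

AB = [[-7], [-1], [-10]]
A^2B = [[-17], [-9], [-26]]
Controllability matrix C = [B  AB  A^2B] = [[-2, -7, -17], [-1, -1, -9], [-3, -10, -26]]
Expanding along the first row, det(C) = (-2)·((-1)·(-26) - (-9)·(-10)) - (-7)·((-1)·(-26) - (-9)·(-3)) + (-17)·((-1)·(-10) - (-1)·(-3)) = (-2)·(-64) - (-7)·(-1) + (-17)·7 = 2
Since det(C) ≠ 0, rank(C) = 3 and the system is completely controllable.

2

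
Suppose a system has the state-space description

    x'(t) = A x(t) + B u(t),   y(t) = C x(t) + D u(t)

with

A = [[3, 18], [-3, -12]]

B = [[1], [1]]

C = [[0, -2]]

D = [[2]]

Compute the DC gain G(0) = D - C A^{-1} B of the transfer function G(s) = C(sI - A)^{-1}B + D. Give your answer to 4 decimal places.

G(0) = C(-A)^{-1}B + D = -C A^{-1} B + D.
det A = 18, so A^{-1} = (1/18)·adj(A) = [[-2/3, -1], [1/6, 1/6]]
A^{-1} B = [-5/3, 1/3]^T
C A^{-1} B = -2/3
G(0) = D - C A^{-1} B = 2 - (-2/3) = 8/3 ≈ 2.6667

2.6667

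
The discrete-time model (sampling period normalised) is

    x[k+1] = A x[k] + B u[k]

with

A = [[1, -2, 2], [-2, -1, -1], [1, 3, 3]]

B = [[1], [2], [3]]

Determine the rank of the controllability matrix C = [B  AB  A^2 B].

3

AB = [[3], [-7], [16]]
A^2B = [[49], [-15], [30]]
Controllability matrix C = [B  AB  A^2B] = [[1, 3, 49], [2, -7, -15], [3, 16, 30]]
det(C) = 1·((-7)·30 - (-15)·16) - 3·(2·30 - (-15)·3) + 49·(2·16 - (-7)·3) = 1·30 - 3·105 + 49·53 = 2312 ≠ 0, so rank(C) = 3.
rank(C) = 3 = n, so the pair (A, B) is completely controllable.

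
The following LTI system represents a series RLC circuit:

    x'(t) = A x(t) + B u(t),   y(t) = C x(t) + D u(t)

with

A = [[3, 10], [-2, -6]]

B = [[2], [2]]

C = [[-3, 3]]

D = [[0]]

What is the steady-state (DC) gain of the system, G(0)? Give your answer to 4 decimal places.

-63.0000

G(0) = C(-A)^{-1}B + D = -C A^{-1} B + D.
det A = 2, so A^{-1} = (1/2)·adj(A) = [[-3, -5], [1, 3/2]]
A^{-1} B = [-16, 5]^T
C A^{-1} B = 63
G(0) = D - C A^{-1} B = 0 - (63) = -63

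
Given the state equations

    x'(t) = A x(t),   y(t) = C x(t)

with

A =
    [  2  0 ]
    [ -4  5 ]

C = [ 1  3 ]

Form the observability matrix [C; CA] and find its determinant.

CA = [[-10, 15]]
Observability matrix O = [C; CA] = [[1, 3], [-10, 15]]
det(O) = 1·15 - 3·(-10) = 15 - (-30) = 45
Since det(O) ≠ 0, rank(O) = 2 and the system is completely observable.

45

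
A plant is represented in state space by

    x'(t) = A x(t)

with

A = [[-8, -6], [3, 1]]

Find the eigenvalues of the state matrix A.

-5, -2

det(sI - A) = s^2 - (tr A)s + det A, with tr A = (-8) + 1 = -7 and det A = (-8)·1 - (-6)·3 = -8 - (-18) = 10.
So p(s) = det(sI - A) = s^2 + 7s + 10.
Factor s^2 + 7s + 10: two numbers with sum -7 and product 10 are -2 and -5, so s^2 + 7s + 10 = (s + 2)(s + 5).
Hence p(s) = (s + 2) (s + 5), with roots -5, -2.
All eigenvalues have negative real part, so the system is asymptotically stable.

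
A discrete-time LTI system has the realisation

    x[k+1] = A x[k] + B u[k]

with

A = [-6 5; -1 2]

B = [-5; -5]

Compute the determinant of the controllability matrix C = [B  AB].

AB = [[5], [-5]]
Controllability matrix C = [B  AB] = [[-5, 5], [-5, -5]]
det(C) = (-5)·(-5) - 5·(-5) = 25 - (-25) = 50
Since det(C) ≠ 0, rank(C) = 2 and the system is completely controllable.

50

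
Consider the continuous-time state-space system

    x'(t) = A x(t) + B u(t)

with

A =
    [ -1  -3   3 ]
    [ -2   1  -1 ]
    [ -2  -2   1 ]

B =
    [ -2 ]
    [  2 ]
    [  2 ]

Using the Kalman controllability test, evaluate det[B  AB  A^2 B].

AB = [[2], [4], [2]]
A^2B = [[-8], [-2], [-10]]
Controllability matrix C = [B  AB  A^2B] = [[-2, 2, -8], [2, 4, -2], [2, 2, -10]]
Expanding along the first row, det(C) = (-2)·(4·(-10) - (-2)·2) - 2·(2·(-10) - (-2)·2) + (-8)·(2·2 - 4·2) = (-2)·(-36) - 2·(-16) + (-8)·(-4) = 136
Since det(C) ≠ 0, rank(C) = 3 and the system is completely controllable.

136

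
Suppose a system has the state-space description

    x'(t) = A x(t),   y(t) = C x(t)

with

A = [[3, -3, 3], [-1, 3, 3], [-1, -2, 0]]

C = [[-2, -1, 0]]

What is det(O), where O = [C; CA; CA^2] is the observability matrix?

-771

CA = [[-5, 3, -9]]
CA^2 = [[-9, 42, -6]]
Observability matrix O = [C; CA; CA^2] = [[-2, -1, 0], [-5, 3, -9], [-9, 42, -6]]
Expanding along the first row, det(O) = (-2)·(3·(-6) - (-9)·42) - (-1)·((-5)·(-6) - (-9)·(-9)) + 0·((-5)·42 - 3·(-9)) = (-2)·360 - (-1)·(-51) + 0·(-183) = -771
Since det(O) ≠ 0, rank(O) = 3 and the system is completely observable.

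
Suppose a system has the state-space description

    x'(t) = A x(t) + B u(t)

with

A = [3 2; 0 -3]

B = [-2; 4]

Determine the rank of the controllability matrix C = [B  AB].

AB = [[2], [-12]]
Controllability matrix C = [B  AB] = [[-2, 2], [4, -12]]
det(C) = (-2)·(-12) - 2·4 = 24 - 8 = 16 ≠ 0, so rank(C) = 2.
rank(C) = 2 = n, so the pair (A, B) is completely controllable.

2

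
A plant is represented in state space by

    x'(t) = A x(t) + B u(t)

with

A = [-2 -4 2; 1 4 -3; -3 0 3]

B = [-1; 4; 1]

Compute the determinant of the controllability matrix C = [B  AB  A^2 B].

AB = [[-12], [12], [6]]
A^2B = [[-12], [18], [54]]
Controllability matrix C = [B  AB  A^2B] = [[-1, -12, -12], [4, 12, 18], [1, 6, 54]]
Expanding along the first row, det(C) = (-1)·(12·54 - 18·6) - (-12)·(4·54 - 18·1) + (-12)·(4·6 - 12·1) = (-1)·540 - (-12)·198 + (-12)·12 = 1692
Since det(C) ≠ 0, rank(C) = 3 and the system is completely controllable.

1692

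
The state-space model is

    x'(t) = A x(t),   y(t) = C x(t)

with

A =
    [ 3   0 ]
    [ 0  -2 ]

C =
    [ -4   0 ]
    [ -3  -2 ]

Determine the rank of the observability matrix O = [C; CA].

2

CA = [[-12, 0], [-9, 4]]
Observability matrix O = [C; CA] = [[-4, 0], [-3, -2], [-12, 0], [-9, 4]]
Take the 2×2 submatrix of O formed by rows 1, 2: [[-4, 0], [-3, -2]]. Its determinant is (-4)·(-2) - 0·(-3) = 8 - 0 = 8 ≠ 0.
So rank(O) ≥ 2; since O has 2 columns, rank(O) = 2.
rank(O) = 2 = n, so the pair (A, C) is completely observable.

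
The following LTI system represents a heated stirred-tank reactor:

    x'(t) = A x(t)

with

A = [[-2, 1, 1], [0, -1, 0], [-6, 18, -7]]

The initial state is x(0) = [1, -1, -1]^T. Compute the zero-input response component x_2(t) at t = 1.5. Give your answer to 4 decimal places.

det(sI - A) = s^3 - (tr A)s^2 + (M11 + M22 + M33)s - det A, where Mii is the 2×2 principal minor of A obtained by deleting row i and column i.
tr A = (-2) + (-1) + (-7) = -10; M11 = (-1)·(-7) - 0·18 = 7 - 0 = 7; M22 = (-2)·(-7) - 1·(-6) = 14 - (-6) = 20; M33 = (-2)·(-1) - 1·0 = 2 - 0 = 2; sum of minors = 29.
det A = (-2)·((-1)·(-7) - 0·18) - 1·(0·(-7) - 0·(-6)) + 1·(0·18 - (-1)·(-6)) = (-2)·7 - 1·0 + 1·(-6) = -20.
So p(s) = det(sI - A) = s^3 + 10s^2 + 29s + 20.
Rational-root test: any integer root divides 20. Testing small divisors, s = -1 works: p(-1) = -1 + 10 + (-29) + 20 = 0, so (s + 1) is a factor.
Dividing, p(s) = (s + 1)(s^2 + 9s + 20).
Factor s^2 + 9s + 20: two numbers with sum -9 and product 20 are -4 and -5, so s^2 + 9s + 20 = (s + 4)(s + 5).
Hence p(s) = (s + 1) (s + 4) (s + 5), with roots -5, -4, -1.
The eigenvalues -5, -4, -1 are distinct and real, so A is diagonalisable and x(t) = e^{At} x(0) = V diag(e^{λ_i t}) V^{-1} x(0), where the columns of V are the eigenvectors.
λ = -5: A - (-5)I = [[3, 1, 1], [0, 4, 0], [-6, 18, -2]]. v must be orthogonal to every row; (row 1) × (row 2) = [-4, 0, 12], so take v_1 = [-1, 0, 3]^T.
λ = -4: A - (-4)I = [[2, 1, 1], [0, 3, 0], [-6, 18, -3]]. v must be orthogonal to every row; (row 1) × (row 2) = [-3, 0, 6], so take v_2 = [-1, 0, 2]^T.
λ = -1: A - (-1)I = [[-1, 1, 1], [0, 0, 0], [-6, 18, -6]]. v must be orthogonal to every row; (row 1) × (row 3) = [-24, -12, -12], so take v_3 = [2, 1, 1]^T.
V = [v_1 v_2 v_3] = [[-1, -1, 2], [0, 0, 1], [3, 2, 1]] has det V = -1, so V^{-1} = adj(V)/det V = [[2, -5, 1], [-3, 7, -1], [0, 1, 0]].
Modal coordinates z(0) = V^{-1} x(0): 2·1 + (-5)·(-1) + 1·(-1) = 6; (-3)·1 + 7·(-1) + (-1)·(-1) = -9; 0·1 + 1·(-1) + 0·(-1) = -1; so z(0) = [6, -9, -1]^T.
x_2(t) = Σ_i (v_i)_2 · z_i(0) · e^{λ_i t} (row 2 of V times the modal terms).
x_2(1.5) = 0·6·e^{-5·1.5} + 0·(-9)·e^{-4·1.5} + 1·(-1)·e^{-1·1.5} = 0·0.000553 + 0·0.002479 + (-1)·0.223130 = -0.2231.

-0.2231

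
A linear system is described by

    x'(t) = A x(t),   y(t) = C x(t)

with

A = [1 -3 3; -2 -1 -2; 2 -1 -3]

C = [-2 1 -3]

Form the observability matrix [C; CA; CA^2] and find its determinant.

366

CA = [[-10, 8, 1]]
CA^2 = [[-24, 21, -49]]
Observability matrix O = [C; CA; CA^2] = [[-2, 1, -3], [-10, 8, 1], [-24, 21, -49]]
Expanding along the first row, det(O) = (-2)·(8·(-49) - 1·21) - 1·((-10)·(-49) - 1·(-24)) + (-3)·((-10)·21 - 8·(-24)) = (-2)·(-413) - 1·514 + (-3)·(-18) = 366
Since det(O) ≠ 0, rank(O) = 3 and the system is completely observable.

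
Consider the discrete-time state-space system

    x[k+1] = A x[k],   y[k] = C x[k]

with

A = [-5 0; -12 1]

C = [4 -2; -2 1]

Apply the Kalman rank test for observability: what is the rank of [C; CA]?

1

CA = [[4, -2], [-2, 1]]
Observability matrix O = [C; CA] = [[4, -2], [-2, 1], [4, -2], [-2, 1]]
Every row of O is a scalar multiple of row 1 = [4, -2] (multipliers 1, -1/2, 1, -1/2), so the rows span a one-dimensional space.
O ≠ 0, hence rank(O) = 1.
rank(O) = 1 < n = 2, so the pair (A, C) is not completely observable.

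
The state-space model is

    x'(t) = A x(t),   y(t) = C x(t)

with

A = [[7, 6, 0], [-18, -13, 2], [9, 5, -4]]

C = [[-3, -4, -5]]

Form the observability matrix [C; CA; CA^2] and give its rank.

CA = [[6, 9, 12]]
CA^2 = [[-12, -21, -30]]
Observability matrix O = [C; CA; CA^2] = [[-3, -4, -5], [6, 9, 12], [-12, -21, -30]]
The columns c1, c2, c3 of O are linearly dependent: c1 - 2·c2 + c3 = 0 (check each entry), so rank(O) ≤ 2.
The 2×2 minor from rows 1, 2, columns 1, 2 is (-3)·9 - (-4)·6 = -27 - (-24) = -3 ≠ 0, so rank(O) = 2.
rank(O) = 2 < n = 3, so the pair (A, C) is not completely observable.

2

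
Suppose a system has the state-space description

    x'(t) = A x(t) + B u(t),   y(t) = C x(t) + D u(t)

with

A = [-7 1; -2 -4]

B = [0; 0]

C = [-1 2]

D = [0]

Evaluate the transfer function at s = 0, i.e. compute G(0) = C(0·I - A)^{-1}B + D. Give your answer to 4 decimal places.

G(0) = C(-A)^{-1}B + D = -C A^{-1} B + D.
det A = 30, so A^{-1} = (1/30)·adj(A) = [[-2/15, -1/30], [1/15, -7/30]]
A^{-1} B = [0, 0]^T
C A^{-1} B = 0
G(0) = D - C A^{-1} B = 0 - (0) = 0

0.0000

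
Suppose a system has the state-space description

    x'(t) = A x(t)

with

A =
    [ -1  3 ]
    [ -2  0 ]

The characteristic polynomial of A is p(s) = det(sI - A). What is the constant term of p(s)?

For a 2×2 matrix, det(sI - A) = s^2 - (tr A)s + det A.
tr A = -1, det A = 6.
So p(s) = s^2 + s + 6.
The constant term is 6.

6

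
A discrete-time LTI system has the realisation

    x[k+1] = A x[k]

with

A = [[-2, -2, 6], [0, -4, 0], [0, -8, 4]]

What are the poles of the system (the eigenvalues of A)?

-4, -2, 4

det(zI - A) = z^3 - (tr A)z^2 + (M11 + M22 + M33)z - det A, where Mii is the 2×2 principal minor of A obtained by deleting row i and column i.
tr A = (-2) + (-4) + 4 = -2; M11 = (-4)·4 - 0·(-8) = -16 - 0 = -16; M22 = (-2)·4 - 6·0 = -8 - 0 = -8; M33 = (-2)·(-4) - (-2)·0 = 8 - 0 = 8; sum of minors = -16.
det A = (-2)·((-4)·4 - 0·(-8)) - (-2)·(0·4 - 0·0) + 6·(0·(-8) - (-4)·0) = (-2)·(-16) - (-2)·0 + 6·0 = 32.
So p(z) = det(zI - A) = z^3 + 2z^2 - 16z - 32.
Rational-root test: any integer root divides -32. Testing small divisors, z = -2 works: p(-2) = -8 + 8 + 32 + (-32) = 0, so (z + 2) is a factor.
Dividing, p(z) = (z + 2)(z^2 - 16).
Factor z^2 - 16: two numbers with sum 0 and product -16 are 4 and -4, so z^2 - 16 = (z - 4)(z + 4).
Hence p(z) = (z - 4) (z + 2) (z + 4), with roots -4, -2, 4.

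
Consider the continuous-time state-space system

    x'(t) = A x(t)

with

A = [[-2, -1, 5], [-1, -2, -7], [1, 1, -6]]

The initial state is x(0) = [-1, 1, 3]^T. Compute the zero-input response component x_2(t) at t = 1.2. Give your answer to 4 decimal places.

-0.6467

det(sI - A) = s^3 - (tr A)s^2 + (M11 + M22 + M33)s - det A, where Mii is the 2×2 principal minor of A obtained by deleting row i and column i.
tr A = (-2) + (-2) + (-6) = -10; M11 = (-2)·(-6) - (-7)·1 = 12 - (-7) = 19; M22 = (-2)·(-6) - 5·1 = 12 - 5 = 7; M33 = (-2)·(-2) - (-1)·(-1) = 4 - 1 = 3; sum of minors = 29.
det A = (-2)·((-2)·(-6) - (-7)·1) - (-1)·((-1)·(-6) - (-7)·1) + 5·((-1)·1 - (-2)·1) = (-2)·19 - (-1)·13 + 5·1 = -20.
So p(s) = det(sI - A) = s^3 + 10s^2 + 29s + 20.
Rational-root test: any integer root divides 20. Testing small divisors, s = -1 works: p(-1) = -1 + 10 + (-29) + 20 = 0, so (s + 1) is a factor.
Dividing, p(s) = (s + 1)(s^2 + 9s + 20).
Factor s^2 + 9s + 20: two numbers with sum -9 and product 20 are -4 and -5, so s^2 + 9s + 20 = (s + 4)(s + 5).
Hence p(s) = (s + 1) (s + 4) (s + 5), with roots -5, -4, -1.
The eigenvalues -5, -4, -1 are distinct and real, so A is diagonalisable and x(t) = e^{At} x(0) = V diag(e^{λ_i t}) V^{-1} x(0), where the columns of V are the eigenvectors.
λ = -5: A - (-5)I = [[3, -1, 5], [-1, 3, -7], [1, 1, -1]]. v must be orthogonal to every row; (row 1) × (row 2) = [-8, 16, 8], so take v_1 = [1, -2, -1]^T.
λ = -4: A - (-4)I = [[2, -1, 5], [-1, 2, -7], [1, 1, -2]]. v must be orthogonal to every row; (row 1) × (row 2) = [-3, 9, 3], so take v_2 = [-1, 3, 1]^T.
λ = -1: A - (-1)I = [[-1, -1, 5], [-1, -1, -7], [1, 1, -5]]. v must be orthogonal to every row; (row 1) × (row 2) = [12, -12, 0], so take v_3 = [-1, 1, 0]^T.
V = [v_1 v_2 v_3] = [[1, -1, -1], [-2, 3, 1], [-1, 1, 0]] has det V = -1, so V^{-1} = adj(V)/det V = [[1, 1, -2], [1, 1, -1], [-1, 0, -1]].
Modal coordinates z(0) = V^{-1} x(0): 1·(-1) + 1·1 + (-2)·3 = -6; 1·(-1) + 1·1 + (-1)·3 = -3; (-1)·(-1) + 0·1 + (-1)·3 = -2; so z(0) = [-6, -3, -2]^T.
x_2(t) = Σ_i (v_i)_2 · z_i(0) · e^{λ_i t} (row 2 of V times the modal terms).
x_2(1.2) = (-2)·(-6)·e^{-5·1.2} + 3·(-3)·e^{-4·1.2} + 1·(-2)·e^{-1·1.2} = 12·0.002479 + (-9)·0.008230 + (-2)·0.301194 = -0.6467.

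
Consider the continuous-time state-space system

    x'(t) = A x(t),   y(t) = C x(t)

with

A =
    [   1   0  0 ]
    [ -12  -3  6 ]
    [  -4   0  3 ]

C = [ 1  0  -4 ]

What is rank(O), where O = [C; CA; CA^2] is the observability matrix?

2

CA = [[17, 0, -12]]
CA^2 = [[65, 0, -36]]
Observability matrix O = [C; CA; CA^2] = [[1, 0, -4], [17, 0, -12], [65, 0, -36]]
Column 2 of O is identically zero, so rank(O) ≤ 2.
The 2×2 minor from rows 1, 2, columns 1, 3 is 1·(-12) - (-4)·17 = -12 - (-68) = 56 ≠ 0, so rank(O) = 2.
rank(O) = 2 < n = 3, so the pair (A, C) is not completely observable.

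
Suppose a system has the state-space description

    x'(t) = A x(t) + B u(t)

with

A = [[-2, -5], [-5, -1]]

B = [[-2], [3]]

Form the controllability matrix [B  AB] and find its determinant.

AB = [[-11], [7]]
Controllability matrix C = [B  AB] = [[-2, -11], [3, 7]]
det(C) = (-2)·7 - (-11)·3 = -14 - (-33) = 19
Since det(C) ≠ 0, rank(C) = 2 and the system is completely controllable.

19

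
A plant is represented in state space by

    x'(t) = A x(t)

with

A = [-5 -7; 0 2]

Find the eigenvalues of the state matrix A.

-5, 2

det(sI - A) = s^2 - (tr A)s + det A, with tr A = (-5) + 2 = -3 and det A = (-5)·2 - (-7)·0 = -10 - 0 = -10.
So p(s) = det(sI - A) = s^2 + 3s - 10.
Factor s^2 + 3s - 10: two numbers with sum -3 and product -10 are 2 and -5, so s^2 + 3s - 10 = (s - 2)(s + 5).
Hence p(s) = (s - 2) (s + 5), with roots -5, 2.
At least one eigenvalue has non-negative real part, so the system is not asymptotically stable.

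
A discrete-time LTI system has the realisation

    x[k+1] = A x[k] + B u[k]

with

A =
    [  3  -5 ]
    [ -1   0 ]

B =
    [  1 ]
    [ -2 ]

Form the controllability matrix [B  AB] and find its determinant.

25

AB = [[13], [-1]]
Controllability matrix C = [B  AB] = [[1, 13], [-2, -1]]
det(C) = 1·(-1) - 13·(-2) = -1 - (-26) = 25
Since det(C) ≠ 0, rank(C) = 2 and the system is completely controllable.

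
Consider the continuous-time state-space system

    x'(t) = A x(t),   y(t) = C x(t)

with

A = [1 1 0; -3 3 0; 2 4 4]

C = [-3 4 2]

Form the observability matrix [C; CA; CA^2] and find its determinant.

12

CA = [[-11, 17, 8]]
CA^2 = [[-46, 72, 32]]
Observability matrix O = [C; CA; CA^2] = [[-3, 4, 2], [-11, 17, 8], [-46, 72, 32]]
Expanding along the first row, det(O) = (-3)·(17·32 - 8·72) - 4·((-11)·32 - 8·(-46)) + 2·((-11)·72 - 17·(-46)) = (-3)·(-32) - 4·16 + 2·(-10) = 12
Since det(O) ≠ 0, rank(O) = 3 and the system is completely observable.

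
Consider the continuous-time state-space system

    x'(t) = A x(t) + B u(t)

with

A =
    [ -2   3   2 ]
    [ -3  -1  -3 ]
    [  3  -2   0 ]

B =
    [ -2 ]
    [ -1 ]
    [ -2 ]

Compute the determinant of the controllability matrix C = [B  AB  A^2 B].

AB = [[-3], [13], [-4]]
A^2B = [[37], [8], [-35]]
Controllability matrix C = [B  AB  A^2B] = [[-2, -3, 37], [-1, 13, 8], [-2, -4, -35]]
Expanding along the first row, det(C) = (-2)·(13·(-35) - 8·(-4)) - (-3)·((-1)·(-35) - 8·(-2)) + 37·((-1)·(-4) - 13·(-2)) = (-2)·(-423) - (-3)·51 + 37·30 = 2109
Since det(C) ≠ 0, rank(C) = 3 and the system is completely controllable.

2109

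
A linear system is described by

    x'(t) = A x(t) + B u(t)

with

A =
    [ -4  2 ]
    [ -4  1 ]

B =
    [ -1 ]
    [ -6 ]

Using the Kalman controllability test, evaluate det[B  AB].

AB = [[-8], [-2]]
Controllability matrix C = [B  AB] = [[-1, -8], [-6, -2]]
det(C) = (-1)·(-2) - (-8)·(-6) = 2 - 48 = -46
Since det(C) ≠ 0, rank(C) = 2 and the system is completely controllable.

-46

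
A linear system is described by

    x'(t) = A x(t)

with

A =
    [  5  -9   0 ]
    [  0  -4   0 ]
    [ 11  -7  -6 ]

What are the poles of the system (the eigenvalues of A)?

-6, -4, 5

det(sI - A) = s^3 - (tr A)s^2 + (M11 + M22 + M33)s - det A, where Mii is the 2×2 principal minor of A obtained by deleting row i and column i.
tr A = 5 + (-4) + (-6) = -5; M11 = (-4)·(-6) - 0·(-7) = 24 - 0 = 24; M22 = 5·(-6) - 0·11 = -30 - 0 = -30; M33 = 5·(-4) - (-9)·0 = -20 - 0 = -20; sum of minors = -26.
det A = 5·((-4)·(-6) - 0·(-7)) - (-9)·(0·(-6) - 0·11) + 0·(0·(-7) - (-4)·11) = 5·24 - (-9)·0 + 0·44 = 120.
So p(s) = det(sI - A) = s^3 + 5s^2 - 26s - 120.
Rational-root test: any integer root divides -120. Testing small divisors, s = -4 works: p(-4) = -64 + 80 + 104 + (-120) = 0, so (s + 4) is a factor.
Dividing, p(s) = (s + 4)(s^2 + s - 30).
Factor s^2 + s - 30: two numbers with sum -1 and product -30 are 5 and -6, so s^2 + s - 30 = (s - 5)(s + 6).
Hence p(s) = (s - 5) (s + 4) (s + 6), with roots -6, -4, 5.
At least one eigenvalue has non-negative real part, so the system is not asymptotically stable.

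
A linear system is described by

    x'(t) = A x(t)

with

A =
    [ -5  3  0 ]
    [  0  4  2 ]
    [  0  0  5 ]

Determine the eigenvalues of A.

det(sI - A) = s^3 - (tr A)s^2 + (M11 + M22 + M33)s - det A, where Mii is the 2×2 principal minor of A obtained by deleting row i and column i.
tr A = (-5) + 4 + 5 = 4; M11 = 4·5 - 2·0 = 20 - 0 = 20; M22 = (-5)·5 - 0·0 = -25 - 0 = -25; M33 = (-5)·4 - 3·0 = -20 - 0 = -20; sum of minors = -25.
det A = (-5)·(4·5 - 2·0) - 3·(0·5 - 2·0) + 0·(0·0 - 4·0) = (-5)·20 - 3·0 + 0·0 = -100.
So p(s) = det(sI - A) = s^3 - 4s^2 - 25s + 100.
Rational-root test: any integer root divides 100. Testing small divisors, s = 4 works: p(4) = 64 + (-64) + (-100) + 100 = 0, so (s - 4) is a factor.
Dividing, p(s) = (s - 4)(s^2 - 25).
Factor s^2 - 25: two numbers with sum 0 and product -25 are 5 and -5, so s^2 - 25 = (s - 5)(s + 5).
Hence p(s) = (s - 5) (s - 4) (s + 5), with roots -5, 4, 5.
At least one eigenvalue has non-negative real part, so the system is not asymptotically stable.

-5, 4, 5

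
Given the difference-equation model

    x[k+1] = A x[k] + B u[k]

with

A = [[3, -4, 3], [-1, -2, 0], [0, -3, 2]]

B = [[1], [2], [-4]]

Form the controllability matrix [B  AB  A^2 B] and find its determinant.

AB = [[-17], [-5], [-14]]
A^2B = [[-73], [27], [-13]]
Controllability matrix C = [B  AB  A^2B] = [[1, -17, -73], [2, -5, 27], [-4, -14, -13]]
Expanding along the first row, det(C) = 1·((-5)·(-13) - 27·(-14)) - (-17)·(2·(-13) - 27·(-4)) + (-73)·(2·(-14) - (-5)·(-4)) = 1·443 - (-17)·82 + (-73)·(-48) = 5341
Since det(C) ≠ 0, rank(C) = 3 and the system is completely controllable.

5341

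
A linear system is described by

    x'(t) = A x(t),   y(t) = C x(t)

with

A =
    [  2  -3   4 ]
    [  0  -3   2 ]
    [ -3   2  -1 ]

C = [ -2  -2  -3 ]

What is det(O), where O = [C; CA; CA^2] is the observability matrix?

CA = [[5, 6, -9]]
CA^2 = [[37, -51, 41]]
Observability matrix O = [C; CA; CA^2] = [[-2, -2, -3], [5, 6, -9], [37, -51, 41]]
Expanding along the first row, det(O) = (-2)·(6·41 - (-9)·(-51)) - (-2)·(5·41 - (-9)·37) + (-3)·(5·(-51) - 6·37) = (-2)·(-213) - (-2)·538 + (-3)·(-477) = 2933
Since det(O) ≠ 0, rank(O) = 3 and the system is completely observable.

2933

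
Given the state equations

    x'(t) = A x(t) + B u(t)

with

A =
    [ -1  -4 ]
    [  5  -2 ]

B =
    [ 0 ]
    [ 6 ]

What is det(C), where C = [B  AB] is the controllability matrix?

144

AB = [[-24], [-12]]
Controllability matrix C = [B  AB] = [[0, -24], [6, -12]]
det(C) = 0·(-12) - (-24)·6 = 0 - (-144) = 144
Since det(C) ≠ 0, rank(C) = 2 and the system is completely controllable.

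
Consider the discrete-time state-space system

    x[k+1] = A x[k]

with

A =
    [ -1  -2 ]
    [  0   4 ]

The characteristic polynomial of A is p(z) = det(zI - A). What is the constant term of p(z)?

-4

For a 2×2 matrix, det(zI - A) = z^2 - (tr A)z + det A.
tr A = 3, det A = -4.
So p(z) = z^2 - 3z - 4.
The constant term is -4.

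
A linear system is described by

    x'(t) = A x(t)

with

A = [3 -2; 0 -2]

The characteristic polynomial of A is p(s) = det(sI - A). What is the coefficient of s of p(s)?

For a 2×2 matrix, det(sI - A) = s^2 - (tr A)s + det A.
tr A = 1, det A = -6.
So p(s) = s^2 - s - 6.
The coefficient of s is -1.

-1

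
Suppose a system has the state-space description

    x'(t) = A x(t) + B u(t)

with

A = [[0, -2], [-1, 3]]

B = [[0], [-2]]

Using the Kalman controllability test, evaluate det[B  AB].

AB = [[4], [-6]]
Controllability matrix C = [B  AB] = [[0, 4], [-2, -6]]
det(C) = 0·(-6) - 4·(-2) = 0 - (-8) = 8
Since det(C) ≠ 0, rank(C) = 2 and the system is completely controllable.

8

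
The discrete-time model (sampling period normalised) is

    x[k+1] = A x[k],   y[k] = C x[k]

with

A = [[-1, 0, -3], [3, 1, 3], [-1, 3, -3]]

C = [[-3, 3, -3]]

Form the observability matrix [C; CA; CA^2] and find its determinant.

CA = [[15, -6, 27]]
CA^2 = [[-60, 75, -144]]
Observability matrix O = [C; CA; CA^2] = [[-3, 3, -3], [15, -6, 27], [-60, 75, -144]]
Expanding along the first row, det(O) = (-3)·((-6)·(-144) - 27·75) - 3·(15·(-144) - 27·(-60)) + (-3)·(15·75 - (-6)·(-60)) = (-3)·(-1161) - 3·(-540) + (-3)·765 = 2808
Since det(O) ≠ 0, rank(O) = 3 and the system is completely observable.

2808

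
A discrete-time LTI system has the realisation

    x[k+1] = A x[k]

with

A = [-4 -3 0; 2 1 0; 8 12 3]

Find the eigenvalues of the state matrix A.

-2, -1, 3

det(zI - A) = z^3 - (tr A)z^2 + (M11 + M22 + M33)z - det A, where Mii is the 2×2 principal minor of A obtained by deleting row i and column i.
tr A = (-4) + 1 + 3 = 0; M11 = 1·3 - 0·12 = 3 - 0 = 3; M22 = (-4)·3 - 0·8 = -12 - 0 = -12; M33 = (-4)·1 - (-3)·2 = -4 - (-6) = 2; sum of minors = -7.
det A = (-4)·(1·3 - 0·12) - (-3)·(2·3 - 0·8) + 0·(2·12 - 1·8) = (-4)·3 - (-3)·6 + 0·16 = 6.
So p(z) = det(zI - A) = z^3 - 7z - 6.
Rational-root test: any integer root divides -6. Testing small divisors, z = -1 works: p(-1) = -1 + 0 + 7 + (-6) = 0, so (z + 1) is a factor.
Dividing, p(z) = (z + 1)(z^2 - z - 6).
Factor z^2 - z - 6: two numbers with sum 1 and product -6 are 3 and -2, so z^2 - z - 6 = (z - 3)(z + 2).
Hence p(z) = (z - 3) (z + 1) (z + 2), with roots -2, -1, 3.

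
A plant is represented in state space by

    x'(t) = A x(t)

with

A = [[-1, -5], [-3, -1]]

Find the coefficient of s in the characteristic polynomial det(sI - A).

2

For a 2×2 matrix, det(sI - A) = s^2 - (tr A)s + det A.
tr A = -2, det A = -14.
So p(s) = s^2 + 2s - 14.
The coefficient of s is 2.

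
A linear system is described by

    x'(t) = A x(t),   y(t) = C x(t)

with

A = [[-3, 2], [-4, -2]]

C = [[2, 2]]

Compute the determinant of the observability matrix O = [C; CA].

28

CA = [[-14, 0]]
Observability matrix O = [C; CA] = [[2, 2], [-14, 0]]
det(O) = 2·0 - 2·(-14) = 0 - (-28) = 28
Since det(O) ≠ 0, rank(O) = 2 and the system is completely observable.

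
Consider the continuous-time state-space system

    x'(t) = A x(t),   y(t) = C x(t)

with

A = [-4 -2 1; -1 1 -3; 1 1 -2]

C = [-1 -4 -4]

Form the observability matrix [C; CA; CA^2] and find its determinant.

-1237

CA = [[4, -6, 19]]
CA^2 = [[9, 5, -16]]
Observability matrix O = [C; CA; CA^2] = [[-1, -4, -4], [4, -6, 19], [9, 5, -16]]
Expanding along the first row, det(O) = (-1)·((-6)·(-16) - 19·5) - (-4)·(4·(-16) - 19·9) + (-4)·(4·5 - (-6)·9) = (-1)·1 - (-4)·(-235) + (-4)·74 = -1237
Since det(O) ≠ 0, rank(O) = 3 and the system is completely observable.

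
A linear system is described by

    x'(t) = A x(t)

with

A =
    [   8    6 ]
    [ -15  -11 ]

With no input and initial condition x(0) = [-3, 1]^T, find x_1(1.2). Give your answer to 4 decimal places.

det(sI - A) = s^2 - (tr A)s + det A, with tr A = 8 + (-11) = -3 and det A = 8·(-11) - 6·(-15) = -88 - (-90) = 2.
So p(s) = det(sI - A) = s^2 + 3s + 2.
Factor s^2 + 3s + 2: two numbers with sum -3 and product 2 are -1 and -2, so s^2 + 3s + 2 = (s + 1)(s + 2).
Hence p(s) = (s + 1) (s + 2), with roots -2, -1.
The eigenvalues -2, -1 are distinct and real, so A is diagonalisable and x(t) = e^{At} x(0) = V diag(e^{λ_i t}) V^{-1} x(0), where the columns of V are the eigenvectors.
λ = -2: A - (-2)I = [[10, 6], [-15, -9]]. Row 1 gives 10·v1 + 6·v2 = 0, so take v_1 = [-3, 5]^T.
λ = -1: A - (-1)I = [[9, 6], [-15, -10]]. Row 1 gives 9·v1 + 6·v2 = 0, so take v_2 = [2, -3]^T.
V = [v_1 v_2] = [[-3, 2], [5, -3]] has det V = -1, so V^{-1} = adj(V)/det V = [[3, 2], [5, 3]].
Modal coordinates z(0) = V^{-1} x(0): 3·(-3) + 2·1 = -7; 5·(-3) + 3·1 = -12; so z(0) = [-7, -12]^T.
x_1(t) = Σ_i (v_i)_1 · z_i(0) · e^{λ_i t} (row 1 of V times the modal terms).
x_1(1.2) = (-3)·(-7)·e^{-2·1.2} + 2·(-12)·e^{-1·1.2} = 21·0.090718 + (-24)·0.301194 = -5.3236.

-5.3236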